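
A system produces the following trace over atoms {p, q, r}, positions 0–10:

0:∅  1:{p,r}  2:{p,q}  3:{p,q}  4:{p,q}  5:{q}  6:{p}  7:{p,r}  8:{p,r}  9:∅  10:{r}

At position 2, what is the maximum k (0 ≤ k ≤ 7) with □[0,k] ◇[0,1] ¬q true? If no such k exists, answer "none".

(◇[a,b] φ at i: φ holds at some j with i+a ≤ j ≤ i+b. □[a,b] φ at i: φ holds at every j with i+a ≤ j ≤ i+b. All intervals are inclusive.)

none

◇[0,1] ¬q must hold from j=2 onward; find where it first fails.
  j=2: fails → no k works.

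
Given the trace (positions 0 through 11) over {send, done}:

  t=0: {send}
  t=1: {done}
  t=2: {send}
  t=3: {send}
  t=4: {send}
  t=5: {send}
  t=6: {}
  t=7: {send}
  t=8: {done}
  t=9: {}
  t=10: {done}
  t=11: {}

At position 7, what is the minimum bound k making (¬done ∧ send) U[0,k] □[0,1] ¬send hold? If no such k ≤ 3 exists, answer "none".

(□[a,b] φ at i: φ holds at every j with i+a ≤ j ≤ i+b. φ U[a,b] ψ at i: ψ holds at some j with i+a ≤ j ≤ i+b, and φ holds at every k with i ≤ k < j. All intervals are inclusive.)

1

Need earliest j ≥ 7 with □[0,1] ¬send, and (¬done ∧ send) at every k in [7,j-1].
  j=7: rhs fails.
  j=8: rhs holds; lhs holds on [7,7]. k = 1.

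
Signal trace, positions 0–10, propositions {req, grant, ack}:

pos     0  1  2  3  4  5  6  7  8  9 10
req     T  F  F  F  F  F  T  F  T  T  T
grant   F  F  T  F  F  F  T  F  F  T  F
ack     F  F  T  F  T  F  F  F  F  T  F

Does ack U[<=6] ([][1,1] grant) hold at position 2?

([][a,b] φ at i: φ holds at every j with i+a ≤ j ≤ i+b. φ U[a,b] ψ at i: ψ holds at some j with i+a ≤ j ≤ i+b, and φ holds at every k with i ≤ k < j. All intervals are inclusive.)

Need some j in [2,8] with [][1,1] grant, and ack at every k in [2,j-1].
  j=2: [][1,1] grant — fails at 3.
  j=3: [][1,1] grant — fails at 4.
  j=4: [][1,1] grant — fails at 5.
  j=5: [][1,1] grant holds, but ack fails at k=3 → not this j.
  j=6: [][1,1] grant — fails at 7.
  j=7: [][1,1] grant — fails at 8.
  j=8: [][1,1] grant holds, but ack fails at k=3 → not this j.
No j in the window works → until fails.

False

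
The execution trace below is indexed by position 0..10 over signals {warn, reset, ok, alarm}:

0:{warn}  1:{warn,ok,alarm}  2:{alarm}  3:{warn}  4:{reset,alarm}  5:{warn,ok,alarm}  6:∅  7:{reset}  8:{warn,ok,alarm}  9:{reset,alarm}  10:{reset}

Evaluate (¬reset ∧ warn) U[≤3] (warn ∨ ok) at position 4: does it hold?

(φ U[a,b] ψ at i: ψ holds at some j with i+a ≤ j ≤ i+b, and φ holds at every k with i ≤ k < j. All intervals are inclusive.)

False

Need some j in [4,7] with (warn ∨ ok), and (¬reset ∧ warn) at every k in [4,j-1].
  j=4: (warn ∨ ok) false.
  j=5: (warn ∨ ok) holds, but (¬reset ∧ warn) fails at k=4 → not this j.
  j=6: (warn ∨ ok) false.
  j=7: (warn ∨ ok) false.
No j in the window works → until fails.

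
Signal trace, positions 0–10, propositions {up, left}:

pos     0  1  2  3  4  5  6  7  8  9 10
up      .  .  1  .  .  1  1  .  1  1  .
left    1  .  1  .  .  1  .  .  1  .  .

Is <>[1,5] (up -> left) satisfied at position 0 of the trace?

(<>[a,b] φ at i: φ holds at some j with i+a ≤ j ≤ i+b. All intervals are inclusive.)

Yes

Check (up -> left) at each j in [1,5]:
  j=1: true
  j=2: true
  j=3: true
  j=4: true
  j=5: true
Found at j=1 → formula holds.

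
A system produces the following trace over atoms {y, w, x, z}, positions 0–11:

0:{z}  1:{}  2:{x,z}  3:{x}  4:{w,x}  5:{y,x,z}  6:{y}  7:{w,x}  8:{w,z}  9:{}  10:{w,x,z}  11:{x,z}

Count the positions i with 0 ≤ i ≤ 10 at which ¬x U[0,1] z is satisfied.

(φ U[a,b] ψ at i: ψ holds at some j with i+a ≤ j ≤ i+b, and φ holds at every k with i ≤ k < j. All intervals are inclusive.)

7

Evaluate at each i in [0,10]:
  i=0: ✓ (rhs at j=0)
  i=1: ✓ (rhs at j=2; lhs holds on [1,1])
  i=2: ✓ (rhs at j=2)
  i=3: ✗ (no rhs in [3,4])
  i=4: ✗ (lhs fails at k=4 before rhs at j=5)
  i=5: ✓ (rhs at j=5)
  i=6: ✗ (no rhs in [6,7])
  i=7: ✗ (lhs fails at k=7 before rhs at j=8)
  i=8: ✓ (rhs at j=8)
  i=9: ✓ (rhs at j=10; lhs holds on [9,9])
  i=10: ✓ (rhs at j=10)
Positions where it holds: {0, 1, 2, 5, 8, 9, 10} → 7.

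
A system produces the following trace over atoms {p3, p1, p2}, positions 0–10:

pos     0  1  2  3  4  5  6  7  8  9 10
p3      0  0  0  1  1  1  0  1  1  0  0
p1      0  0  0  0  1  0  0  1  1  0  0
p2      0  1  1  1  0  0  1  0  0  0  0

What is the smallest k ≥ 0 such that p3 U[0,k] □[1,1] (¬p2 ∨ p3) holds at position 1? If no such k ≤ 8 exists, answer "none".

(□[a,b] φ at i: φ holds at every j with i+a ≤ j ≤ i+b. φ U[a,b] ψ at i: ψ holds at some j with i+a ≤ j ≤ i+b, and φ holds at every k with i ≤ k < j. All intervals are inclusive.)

none

Need earliest j ≥ 1 with □[1,1] (¬p2 ∨ p3), and p3 at every k in [1,j-1].
  j=1: rhs fails.
  j=2: rhs holds but lhs fails at k=1.
  j=3: rhs holds but lhs fails at k=1.
  j=4: rhs holds but lhs fails at k=1.
  j=5: rhs fails.
  j=6: rhs holds but lhs fails at k=1.
  j=7: rhs holds but lhs fails at k=1.
  j=8: rhs holds but lhs fails at k=1.
  j=9: rhs holds but lhs fails at k=1.
No witness within the range → none.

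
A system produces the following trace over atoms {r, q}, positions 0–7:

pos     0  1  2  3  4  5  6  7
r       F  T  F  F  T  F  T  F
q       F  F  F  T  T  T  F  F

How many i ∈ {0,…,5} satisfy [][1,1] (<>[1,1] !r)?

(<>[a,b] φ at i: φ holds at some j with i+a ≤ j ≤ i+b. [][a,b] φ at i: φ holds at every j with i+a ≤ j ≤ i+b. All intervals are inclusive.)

4

Evaluate at each i in [0,5]:
  i=0: ✓ (all of [1,1])
  i=1: ✓ (all of [2,2])
  i=2: ✗ (fails at j=3)
  i=3: ✓ (all of [4,4])
  i=4: ✗ (fails at j=5)
  i=5: ✓ (all of [6,6])
Positions where it holds: {0, 1, 3, 5} → 4.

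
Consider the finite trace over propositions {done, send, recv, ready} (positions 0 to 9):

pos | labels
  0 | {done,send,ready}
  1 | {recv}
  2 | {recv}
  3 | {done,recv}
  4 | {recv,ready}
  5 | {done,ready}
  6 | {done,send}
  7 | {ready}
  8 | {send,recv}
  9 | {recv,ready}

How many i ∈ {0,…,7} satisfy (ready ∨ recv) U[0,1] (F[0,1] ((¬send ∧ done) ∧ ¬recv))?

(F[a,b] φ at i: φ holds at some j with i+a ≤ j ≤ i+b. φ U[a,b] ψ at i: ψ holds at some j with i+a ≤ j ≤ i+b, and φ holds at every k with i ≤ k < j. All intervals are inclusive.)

Evaluate at each i in [0,7]:
  i=0: ✗ (no rhs in [0,1])
  i=1: ✗ (no rhs in [1,2])
  i=2: ✗ (no rhs in [2,3])
  i=3: ✓ (rhs at j=4; lhs holds on [3,3])
  i=4: ✓ (rhs at j=4)
  i=5: ✓ (rhs at j=5)
  i=6: ✗ (no rhs in [6,7])
  i=7: ✗ (no rhs in [7,8])
Positions where it holds: {3, 4, 5} → 3.

3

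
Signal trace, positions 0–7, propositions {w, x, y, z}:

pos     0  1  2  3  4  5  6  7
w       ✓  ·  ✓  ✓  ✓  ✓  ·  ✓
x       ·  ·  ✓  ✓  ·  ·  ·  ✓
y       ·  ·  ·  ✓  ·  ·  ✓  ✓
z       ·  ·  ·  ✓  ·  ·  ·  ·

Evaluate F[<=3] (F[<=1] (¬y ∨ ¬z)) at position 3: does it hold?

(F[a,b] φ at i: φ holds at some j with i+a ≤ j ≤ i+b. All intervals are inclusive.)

Holds

Check F[<=1] (¬y ∨ ¬z) at each j in [3,6]:
  j=3: holds (witness at 4)
  j=4: holds (witness at 4)
  j=5: holds (witness at 5)
  j=6: holds (witness at 6)
Found at j=3 → formula holds.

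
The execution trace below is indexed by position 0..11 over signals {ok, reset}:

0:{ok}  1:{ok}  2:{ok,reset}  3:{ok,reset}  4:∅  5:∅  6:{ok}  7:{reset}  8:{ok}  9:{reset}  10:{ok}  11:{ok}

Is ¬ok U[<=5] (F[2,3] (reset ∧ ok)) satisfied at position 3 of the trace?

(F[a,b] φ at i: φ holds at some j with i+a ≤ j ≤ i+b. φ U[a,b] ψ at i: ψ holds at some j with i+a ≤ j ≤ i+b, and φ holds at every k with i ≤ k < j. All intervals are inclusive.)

False

Need some j in [3,8] with F[2,3] (reset ∧ ok), and ¬ok at every k in [3,j-1].
  j=3: F[2,3] (reset ∧ ok) — fails (none in [5,6]).
  j=4: F[2,3] (reset ∧ ok) — fails (none in [6,7]).
  j=5: F[2,3] (reset ∧ ok) — fails (none in [7,8]).
  j=6: F[2,3] (reset ∧ ok) — fails (none in [8,9]).
  j=7: F[2,3] (reset ∧ ok) — fails (none in [9,10]).
  j=8: F[2,3] (reset ∧ ok) — fails (none in [10,11]).
No j in the window works → until fails.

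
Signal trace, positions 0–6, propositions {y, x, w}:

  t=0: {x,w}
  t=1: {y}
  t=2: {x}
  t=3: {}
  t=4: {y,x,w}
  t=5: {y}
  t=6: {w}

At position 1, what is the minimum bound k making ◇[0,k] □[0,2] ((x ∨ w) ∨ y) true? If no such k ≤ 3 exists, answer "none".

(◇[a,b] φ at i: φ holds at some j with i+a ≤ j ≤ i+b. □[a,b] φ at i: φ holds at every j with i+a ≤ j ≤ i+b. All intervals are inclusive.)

Scan j = 1,2,… for □[0,2] ((x ∨ w) ∨ y):
  j=1: fails
  j=2: fails
  j=3: fails
  j=4: holds
First hit at j=4, so smallest k = 4-1 = 3.

3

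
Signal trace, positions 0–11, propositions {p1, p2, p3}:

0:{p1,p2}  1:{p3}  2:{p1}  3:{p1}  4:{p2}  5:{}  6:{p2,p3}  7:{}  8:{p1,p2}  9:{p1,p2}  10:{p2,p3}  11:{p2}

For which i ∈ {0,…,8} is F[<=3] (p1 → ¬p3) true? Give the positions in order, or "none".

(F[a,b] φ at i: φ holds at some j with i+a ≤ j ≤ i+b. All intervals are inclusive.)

0, 1, 2, 3, 4, 5, 6, 7, 8

Evaluate at each i in [0,8]:
  i=0: ✓ (witness j=0)
  i=1: ✓ (witness j=1)
  i=2: ✓ (witness j=2)
  i=3: ✓ (witness j=3)
  i=4: ✓ (witness j=4)
  i=5: ✓ (witness j=5)
  i=6: ✓ (witness j=6)
  i=7: ✓ (witness j=7)
  i=8: ✓ (witness j=8)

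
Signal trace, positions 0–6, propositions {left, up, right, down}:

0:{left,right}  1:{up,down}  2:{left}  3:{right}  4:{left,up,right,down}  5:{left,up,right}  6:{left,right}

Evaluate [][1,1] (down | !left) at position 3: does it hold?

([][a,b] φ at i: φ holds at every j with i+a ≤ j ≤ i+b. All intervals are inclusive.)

Yes

Check (down | !left) at every j in [4,4]:
  j=4: true
All positions satisfy it → formula holds.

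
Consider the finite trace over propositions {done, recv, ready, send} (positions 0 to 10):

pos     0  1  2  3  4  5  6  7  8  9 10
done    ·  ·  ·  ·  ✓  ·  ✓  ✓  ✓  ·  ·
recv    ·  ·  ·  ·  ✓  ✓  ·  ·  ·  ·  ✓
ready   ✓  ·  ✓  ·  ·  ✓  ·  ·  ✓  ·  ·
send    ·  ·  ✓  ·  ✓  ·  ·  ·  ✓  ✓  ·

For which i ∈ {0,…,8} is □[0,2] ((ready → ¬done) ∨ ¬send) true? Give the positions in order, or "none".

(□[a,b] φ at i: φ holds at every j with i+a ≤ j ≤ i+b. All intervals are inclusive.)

0, 1, 2, 3, 4, 5

Evaluate at each i in [0,8]:
  i=0: ✓ (all of [0,2])
  i=1: ✓ (all of [1,3])
  i=2: ✓ (all of [2,4])
  i=3: ✓ (all of [3,5])
  i=4: ✓ (all of [4,6])
  i=5: ✓ (all of [5,7])
  i=6: ✗ (fails at j=8)
  i=7: ✗ (fails at j=8)
  i=8: ✗ (fails at j=8)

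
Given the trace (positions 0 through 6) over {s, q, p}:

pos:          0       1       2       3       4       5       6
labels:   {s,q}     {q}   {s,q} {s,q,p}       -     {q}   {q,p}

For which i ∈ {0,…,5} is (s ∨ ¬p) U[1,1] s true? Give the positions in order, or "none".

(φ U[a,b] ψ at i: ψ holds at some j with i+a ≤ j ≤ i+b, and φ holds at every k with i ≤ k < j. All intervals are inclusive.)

Evaluate at each i in [0,5]:
  i=0: ✗ (no rhs in [1,1])
  i=1: ✓ (rhs at j=2; lhs holds on [1,1])
  i=2: ✓ (rhs at j=3; lhs holds on [2,2])
  i=3: ✗ (no rhs in [4,4])
  i=4: ✗ (no rhs in [5,5])
  i=5: ✗ (no rhs in [6,6])

1, 2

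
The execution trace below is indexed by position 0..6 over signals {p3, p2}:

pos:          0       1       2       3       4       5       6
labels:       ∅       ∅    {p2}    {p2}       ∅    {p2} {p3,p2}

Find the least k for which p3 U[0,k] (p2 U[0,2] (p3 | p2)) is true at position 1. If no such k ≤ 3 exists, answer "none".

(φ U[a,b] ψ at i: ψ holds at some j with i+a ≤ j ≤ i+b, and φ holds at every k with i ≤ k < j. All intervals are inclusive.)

Need earliest j ≥ 1 with (p2 U[0,2] (p3 | p2)), and p3 at every k in [1,j-1].
  j=1: rhs fails.
  j=2: rhs holds but lhs fails at k=1.
  j=3: rhs holds but lhs fails at k=1.
  j=4: rhs fails.
No witness within the range → none.

none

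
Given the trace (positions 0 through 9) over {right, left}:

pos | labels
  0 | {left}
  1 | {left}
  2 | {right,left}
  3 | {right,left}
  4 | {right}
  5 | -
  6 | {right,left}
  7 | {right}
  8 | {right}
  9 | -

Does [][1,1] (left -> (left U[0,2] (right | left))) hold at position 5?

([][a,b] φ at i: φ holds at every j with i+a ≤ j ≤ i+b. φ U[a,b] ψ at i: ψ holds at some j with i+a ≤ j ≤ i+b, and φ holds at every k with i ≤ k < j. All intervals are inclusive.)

Check (left -> (left U[0,2] (right | left))) at every j in [6,6]:
  j=6: antecedent true; consequent holds → ✓
All positions satisfy it → formula holds.

Yes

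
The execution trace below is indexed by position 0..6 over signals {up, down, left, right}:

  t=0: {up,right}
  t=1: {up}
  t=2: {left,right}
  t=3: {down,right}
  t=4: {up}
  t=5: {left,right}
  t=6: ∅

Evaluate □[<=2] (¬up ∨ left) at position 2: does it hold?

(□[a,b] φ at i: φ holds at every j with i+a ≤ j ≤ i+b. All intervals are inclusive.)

No

Check (¬up ∨ left) at every j in [2,4]:
  j=2: true
  j=3: true
  j=4: false
Fails at j=4 → formula fails.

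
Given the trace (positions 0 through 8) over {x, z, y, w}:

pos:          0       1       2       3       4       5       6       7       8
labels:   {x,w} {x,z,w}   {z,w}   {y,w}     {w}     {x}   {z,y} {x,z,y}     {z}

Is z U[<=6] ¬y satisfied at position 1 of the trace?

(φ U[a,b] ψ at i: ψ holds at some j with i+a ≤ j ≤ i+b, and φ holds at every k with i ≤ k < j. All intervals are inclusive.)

Yes

Need some j in [1,7] with ¬y, and z at every k in [1,j-1].
  j=1: ¬y holds; no prefix to check → satisfied.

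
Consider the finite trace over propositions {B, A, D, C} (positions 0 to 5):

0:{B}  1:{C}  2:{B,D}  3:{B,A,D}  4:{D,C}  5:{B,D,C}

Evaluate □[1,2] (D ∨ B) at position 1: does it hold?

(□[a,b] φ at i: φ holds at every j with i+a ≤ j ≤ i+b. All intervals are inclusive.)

Check (D ∨ B) at every j in [2,3]:
  j=2: true
  j=3: true
All positions satisfy it → formula holds.

Holds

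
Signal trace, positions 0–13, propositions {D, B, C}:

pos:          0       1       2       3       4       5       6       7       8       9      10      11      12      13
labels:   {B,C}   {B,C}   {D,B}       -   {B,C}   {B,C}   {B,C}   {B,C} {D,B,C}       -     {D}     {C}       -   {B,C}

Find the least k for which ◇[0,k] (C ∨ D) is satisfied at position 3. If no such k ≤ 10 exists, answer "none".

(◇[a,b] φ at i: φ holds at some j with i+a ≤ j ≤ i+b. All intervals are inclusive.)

1

Scan j = 3,4,… for (C ∨ D):
  j=3: fails
  j=4: holds
First hit at j=4, so smallest k = 4-3 = 1.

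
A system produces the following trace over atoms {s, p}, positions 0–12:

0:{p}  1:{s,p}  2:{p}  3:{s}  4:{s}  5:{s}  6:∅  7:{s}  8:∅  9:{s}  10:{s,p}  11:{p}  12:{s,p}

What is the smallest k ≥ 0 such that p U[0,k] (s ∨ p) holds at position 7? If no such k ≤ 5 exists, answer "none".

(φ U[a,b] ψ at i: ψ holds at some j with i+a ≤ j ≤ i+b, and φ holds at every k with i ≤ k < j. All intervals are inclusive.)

0

Need earliest j ≥ 7 with (s ∨ p), and p at every k in [7,j-1].
  j=7: rhs holds (empty prefix). k = 0.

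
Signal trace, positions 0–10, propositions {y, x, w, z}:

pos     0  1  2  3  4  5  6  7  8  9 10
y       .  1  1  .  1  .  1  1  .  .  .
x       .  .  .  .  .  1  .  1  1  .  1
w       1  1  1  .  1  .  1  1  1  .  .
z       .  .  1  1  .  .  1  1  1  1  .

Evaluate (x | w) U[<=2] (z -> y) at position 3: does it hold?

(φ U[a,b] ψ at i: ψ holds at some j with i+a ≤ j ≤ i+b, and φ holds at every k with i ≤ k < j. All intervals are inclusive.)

Need some j in [3,5] with (z -> y), and (x | w) at every k in [3,j-1].
  j=3: (z -> y) false.
  j=4: (z -> y) holds, but (x | w) fails at k=3 → not this j.
  j=5: (z -> y) holds, but (x | w) fails at k=3 → not this j.
No j in the window works → until fails.

Does not hold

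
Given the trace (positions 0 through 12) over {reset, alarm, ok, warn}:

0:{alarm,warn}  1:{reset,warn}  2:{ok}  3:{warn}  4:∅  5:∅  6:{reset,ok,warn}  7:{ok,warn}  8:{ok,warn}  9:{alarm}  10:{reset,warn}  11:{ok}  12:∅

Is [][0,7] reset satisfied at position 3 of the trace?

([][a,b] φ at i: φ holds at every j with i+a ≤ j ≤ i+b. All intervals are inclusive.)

Does not hold

Check reset at every j in [3,10]:
  j=3: false
  j=4: false
  j=5: false
  j=6: true
  j=7: false
  j=8: false
  j=9: false
  j=10: true
Fails at j=3 → formula fails.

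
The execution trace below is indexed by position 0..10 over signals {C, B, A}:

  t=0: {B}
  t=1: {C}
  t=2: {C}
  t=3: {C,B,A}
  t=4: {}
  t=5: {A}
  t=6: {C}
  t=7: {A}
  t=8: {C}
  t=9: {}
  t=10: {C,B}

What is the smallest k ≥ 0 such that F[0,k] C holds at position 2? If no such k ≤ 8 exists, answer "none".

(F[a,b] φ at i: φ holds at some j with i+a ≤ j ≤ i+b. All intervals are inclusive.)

0

Scan j = 2,3,… for C:
  j=2: holds
First hit at j=2, so smallest k = 2-2 = 0.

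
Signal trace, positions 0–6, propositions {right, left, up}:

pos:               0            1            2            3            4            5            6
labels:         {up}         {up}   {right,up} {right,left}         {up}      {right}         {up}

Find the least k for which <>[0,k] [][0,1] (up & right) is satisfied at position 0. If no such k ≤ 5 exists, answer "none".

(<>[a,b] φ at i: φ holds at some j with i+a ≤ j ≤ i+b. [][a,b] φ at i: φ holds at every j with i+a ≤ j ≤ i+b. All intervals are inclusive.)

none

Scan j = 0,1,… for [][0,1] (up & right):
  j=0: fails
  j=1: fails
  j=2: fails
  j=3: fails
  j=4: fails
  j=5: fails
No j in [0,5] satisfies it → none.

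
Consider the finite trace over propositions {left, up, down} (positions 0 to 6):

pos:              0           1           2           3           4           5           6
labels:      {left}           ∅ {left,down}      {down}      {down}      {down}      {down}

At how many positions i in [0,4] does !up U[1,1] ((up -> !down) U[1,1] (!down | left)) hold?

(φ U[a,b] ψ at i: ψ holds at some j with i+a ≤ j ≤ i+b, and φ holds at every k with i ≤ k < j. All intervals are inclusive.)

1

Evaluate at each i in [0,4]:
  i=0: ✓ (rhs at j=1; lhs holds on [0,0])
  i=1: ✗ (no rhs in [2,2])
  i=2: ✗ (no rhs in [3,3])
  i=3: ✗ (no rhs in [4,4])
  i=4: ✗ (no rhs in [5,5])
Positions where it holds: {0} → 1.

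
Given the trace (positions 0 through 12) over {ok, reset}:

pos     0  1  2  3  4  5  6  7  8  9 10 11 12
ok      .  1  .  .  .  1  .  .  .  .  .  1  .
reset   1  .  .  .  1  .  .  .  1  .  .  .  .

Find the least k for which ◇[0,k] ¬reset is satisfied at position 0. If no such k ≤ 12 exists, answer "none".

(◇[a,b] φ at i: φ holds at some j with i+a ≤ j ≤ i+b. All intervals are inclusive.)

1

Scan j = 0,1,… for ¬reset:
  j=0: fails
  j=1: holds
First hit at j=1, so smallest k = 1-0 = 1.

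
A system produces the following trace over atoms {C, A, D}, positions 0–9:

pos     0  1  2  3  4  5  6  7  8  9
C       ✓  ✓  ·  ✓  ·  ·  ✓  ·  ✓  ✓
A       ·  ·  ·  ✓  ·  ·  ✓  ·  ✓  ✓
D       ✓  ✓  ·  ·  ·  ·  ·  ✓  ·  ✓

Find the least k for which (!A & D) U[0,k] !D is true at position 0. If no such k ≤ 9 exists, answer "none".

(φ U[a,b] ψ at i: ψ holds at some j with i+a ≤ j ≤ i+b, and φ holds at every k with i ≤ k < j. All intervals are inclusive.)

2

Need earliest j ≥ 0 with !D, and (!A & D) at every k in [0,j-1].
  j=0: rhs fails.
  j=1: rhs fails.
  j=2: rhs holds; lhs holds on [0,1]. k = 2.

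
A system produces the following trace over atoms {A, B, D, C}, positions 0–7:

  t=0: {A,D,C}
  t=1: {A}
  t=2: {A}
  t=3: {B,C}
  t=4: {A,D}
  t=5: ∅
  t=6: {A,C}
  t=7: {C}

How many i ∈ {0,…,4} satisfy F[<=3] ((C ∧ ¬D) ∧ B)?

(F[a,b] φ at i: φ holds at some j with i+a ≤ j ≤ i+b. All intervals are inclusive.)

Evaluate at each i in [0,4]:
  i=0: ✓ (witness j=3)
  i=1: ✓ (witness j=3)
  i=2: ✓ (witness j=3)
  i=3: ✓ (witness j=3)
  i=4: ✗ (none in [4,7])
Positions where it holds: {0, 1, 2, 3} → 4.

4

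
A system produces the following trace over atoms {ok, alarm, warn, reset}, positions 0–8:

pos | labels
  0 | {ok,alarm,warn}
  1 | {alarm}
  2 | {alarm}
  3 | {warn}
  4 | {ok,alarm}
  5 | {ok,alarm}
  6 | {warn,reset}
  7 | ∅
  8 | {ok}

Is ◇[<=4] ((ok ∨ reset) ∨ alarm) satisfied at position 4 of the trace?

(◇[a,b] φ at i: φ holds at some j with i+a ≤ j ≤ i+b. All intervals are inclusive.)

Check ((ok ∨ reset) ∨ alarm) at each j in [4,8]:
  j=4: true
  j=5: true
  j=6: true
  j=7: false
  j=8: true
Found at j=4 → formula holds.

True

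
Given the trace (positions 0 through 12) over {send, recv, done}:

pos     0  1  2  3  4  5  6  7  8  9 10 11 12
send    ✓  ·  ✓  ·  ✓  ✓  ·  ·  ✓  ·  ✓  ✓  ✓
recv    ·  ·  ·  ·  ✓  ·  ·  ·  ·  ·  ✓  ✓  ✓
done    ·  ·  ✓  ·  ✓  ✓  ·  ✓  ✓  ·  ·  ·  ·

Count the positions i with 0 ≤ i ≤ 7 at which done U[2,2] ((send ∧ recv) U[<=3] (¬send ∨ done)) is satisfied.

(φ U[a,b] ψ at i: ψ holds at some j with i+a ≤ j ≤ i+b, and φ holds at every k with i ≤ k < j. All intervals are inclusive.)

Evaluate at each i in [0,7]:
  i=0: ✗ (lhs fails at k=0 before rhs at j=2)
  i=1: ✗ (lhs fails at k=1 before rhs at j=3)
  i=2: ✗ (lhs fails at k=3 before rhs at j=4)
  i=3: ✗ (lhs fails at k=3 before rhs at j=5)
  i=4: ✓ (rhs at j=6; lhs holds on [4,5])
  i=5: ✗ (lhs fails at k=6 before rhs at j=7)
  i=6: ✗ (lhs fails at k=6 before rhs at j=8)
  i=7: ✓ (rhs at j=9; lhs holds on [7,8])
Positions where it holds: {4, 7} → 2.

2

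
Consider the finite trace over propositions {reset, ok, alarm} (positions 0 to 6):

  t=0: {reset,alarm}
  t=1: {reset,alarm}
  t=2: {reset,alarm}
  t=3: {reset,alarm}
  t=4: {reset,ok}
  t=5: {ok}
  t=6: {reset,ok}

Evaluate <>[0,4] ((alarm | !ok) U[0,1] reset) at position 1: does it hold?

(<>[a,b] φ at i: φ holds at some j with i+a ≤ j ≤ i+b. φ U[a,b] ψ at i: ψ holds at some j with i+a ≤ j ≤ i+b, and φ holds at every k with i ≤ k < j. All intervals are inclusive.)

Holds

Check ((alarm | !ok) U[0,1] reset) at each j in [1,5]:
  j=1: holds
  j=2: holds
  j=3: holds
  j=4: holds
  j=5: fails
Found at j=1 → formula holds.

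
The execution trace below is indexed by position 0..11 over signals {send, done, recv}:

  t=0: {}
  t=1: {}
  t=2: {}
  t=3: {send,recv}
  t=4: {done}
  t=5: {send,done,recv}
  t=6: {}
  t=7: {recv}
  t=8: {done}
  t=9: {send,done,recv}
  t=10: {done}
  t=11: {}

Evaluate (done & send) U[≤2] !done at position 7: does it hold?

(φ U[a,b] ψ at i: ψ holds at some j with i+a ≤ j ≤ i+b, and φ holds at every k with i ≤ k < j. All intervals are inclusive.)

True

Need some j in [7,9] with !done, and (done & send) at every k in [7,j-1].
  j=7: !done holds; no prefix to check → satisfied.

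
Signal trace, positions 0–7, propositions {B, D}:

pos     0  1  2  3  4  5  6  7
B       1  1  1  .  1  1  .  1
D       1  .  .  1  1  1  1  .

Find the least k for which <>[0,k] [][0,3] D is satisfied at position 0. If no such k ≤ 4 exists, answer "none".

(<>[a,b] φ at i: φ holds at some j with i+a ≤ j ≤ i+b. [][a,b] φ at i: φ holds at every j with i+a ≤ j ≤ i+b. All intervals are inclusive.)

Scan j = 0,1,… for [][0,3] D:
  j=0: fails
  j=1: fails
  j=2: fails
  j=3: holds
First hit at j=3, so smallest k = 3-0 = 3.

3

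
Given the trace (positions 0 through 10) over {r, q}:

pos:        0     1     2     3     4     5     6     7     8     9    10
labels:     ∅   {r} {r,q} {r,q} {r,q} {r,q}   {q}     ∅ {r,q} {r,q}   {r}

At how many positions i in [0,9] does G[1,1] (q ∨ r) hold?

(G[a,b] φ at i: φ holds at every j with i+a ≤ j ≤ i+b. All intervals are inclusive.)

Evaluate at each i in [0,9]:
  i=0: ✓ (all of [1,1])
  i=1: ✓ (all of [2,2])
  i=2: ✓ (all of [3,3])
  i=3: ✓ (all of [4,4])
  i=4: ✓ (all of [5,5])
  i=5: ✓ (all of [6,6])
  i=6: ✗ (fails at j=7)
  i=7: ✓ (all of [8,8])
  i=8: ✓ (all of [9,9])
  i=9: ✓ (all of [10,10])
Positions where it holds: {0, 1, 2, 3, 4, 5, 7, 8, 9} → 9.

9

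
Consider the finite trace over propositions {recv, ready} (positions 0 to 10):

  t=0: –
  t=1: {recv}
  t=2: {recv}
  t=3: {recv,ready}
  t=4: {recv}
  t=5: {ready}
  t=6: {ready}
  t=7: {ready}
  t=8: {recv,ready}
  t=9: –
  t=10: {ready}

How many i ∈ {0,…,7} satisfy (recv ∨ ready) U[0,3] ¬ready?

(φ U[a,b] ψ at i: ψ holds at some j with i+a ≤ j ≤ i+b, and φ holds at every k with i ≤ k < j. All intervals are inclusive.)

Evaluate at each i in [0,7]:
  i=0: ✓ (rhs at j=0)
  i=1: ✓ (rhs at j=1)
  i=2: ✓ (rhs at j=2)
  i=3: ✓ (rhs at j=4; lhs holds on [3,3])
  i=4: ✓ (rhs at j=4)
  i=5: ✗ (no rhs in [5,8])
  i=6: ✓ (rhs at j=9; lhs holds on [6,8])
  i=7: ✓ (rhs at j=9; lhs holds on [7,8])
Positions where it holds: {0, 1, 2, 3, 4, 6, 7} → 7.

7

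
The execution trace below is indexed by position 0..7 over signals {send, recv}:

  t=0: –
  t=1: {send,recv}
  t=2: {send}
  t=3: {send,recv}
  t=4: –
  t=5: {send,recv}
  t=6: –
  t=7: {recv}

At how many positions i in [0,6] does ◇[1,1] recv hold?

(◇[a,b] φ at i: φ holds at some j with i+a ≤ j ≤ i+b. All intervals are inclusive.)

Evaluate at each i in [0,6]:
  i=0: ✓ (witness j=1)
  i=1: ✗ (none in [2,2])
  i=2: ✓ (witness j=3)
  i=3: ✗ (none in [4,4])
  i=4: ✓ (witness j=5)
  i=5: ✗ (none in [6,6])
  i=6: ✓ (witness j=7)
Positions where it holds: {0, 2, 4, 6} → 4.

4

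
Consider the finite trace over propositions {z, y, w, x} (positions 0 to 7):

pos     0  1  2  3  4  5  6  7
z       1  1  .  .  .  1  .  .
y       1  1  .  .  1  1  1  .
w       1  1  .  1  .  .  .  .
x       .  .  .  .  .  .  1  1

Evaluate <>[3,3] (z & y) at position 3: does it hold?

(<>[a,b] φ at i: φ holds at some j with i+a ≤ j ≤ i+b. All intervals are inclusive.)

Check (z & y) at each j in [6,6]:
  j=6: false
No position in the window satisfies it → formula fails.

No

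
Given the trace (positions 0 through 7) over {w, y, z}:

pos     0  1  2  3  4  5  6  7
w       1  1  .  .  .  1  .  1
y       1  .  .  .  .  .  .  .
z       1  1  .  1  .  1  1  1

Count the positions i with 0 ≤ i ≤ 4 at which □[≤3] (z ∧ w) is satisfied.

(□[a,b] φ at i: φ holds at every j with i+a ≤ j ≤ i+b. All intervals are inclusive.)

0

Evaluate at each i in [0,4]:
  i=0: ✗ (fails at j=2)
  i=1: ✗ (fails at j=2)
  i=2: ✗ (fails at j=2)
  i=3: ✗ (fails at j=3)
  i=4: ✗ (fails at j=4)
Positions where it holds: {} → 0.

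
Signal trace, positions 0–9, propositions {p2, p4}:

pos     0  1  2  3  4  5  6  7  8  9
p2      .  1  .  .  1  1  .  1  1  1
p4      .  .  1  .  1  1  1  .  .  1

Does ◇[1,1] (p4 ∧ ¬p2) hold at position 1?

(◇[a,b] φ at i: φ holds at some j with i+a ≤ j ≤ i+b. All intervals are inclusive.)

Yes

Check (p4 ∧ ¬p2) at each j in [2,2]:
  j=2: true
Found at j=2 → formula holds.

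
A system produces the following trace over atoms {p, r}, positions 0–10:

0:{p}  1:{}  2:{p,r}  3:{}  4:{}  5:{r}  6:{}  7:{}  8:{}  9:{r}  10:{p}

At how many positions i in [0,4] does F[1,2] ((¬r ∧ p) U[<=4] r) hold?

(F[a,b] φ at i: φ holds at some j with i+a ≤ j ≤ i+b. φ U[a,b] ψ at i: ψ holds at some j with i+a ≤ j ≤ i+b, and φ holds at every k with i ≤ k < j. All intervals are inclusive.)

Evaluate at each i in [0,4]:
  i=0: ✓ (witness j=2)
  i=1: ✓ (witness j=2)
  i=2: ✗ (none in [3,4])
  i=3: ✓ (witness j=5)
  i=4: ✓ (witness j=5)
Positions where it holds: {0, 1, 3, 4} → 4.

4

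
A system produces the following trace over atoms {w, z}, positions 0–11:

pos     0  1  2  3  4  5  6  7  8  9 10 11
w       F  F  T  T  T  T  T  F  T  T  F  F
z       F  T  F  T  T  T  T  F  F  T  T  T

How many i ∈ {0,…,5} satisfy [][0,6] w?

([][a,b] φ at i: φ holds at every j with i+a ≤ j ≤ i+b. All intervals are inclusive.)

Evaluate at each i in [0,5]:
  i=0: ✗ (fails at j=0)
  i=1: ✗ (fails at j=1)
  i=2: ✗ (fails at j=7)
  i=3: ✗ (fails at j=7)
  i=4: ✗ (fails at j=7)
  i=5: ✗ (fails at j=7)
Positions where it holds: {} → 0.

0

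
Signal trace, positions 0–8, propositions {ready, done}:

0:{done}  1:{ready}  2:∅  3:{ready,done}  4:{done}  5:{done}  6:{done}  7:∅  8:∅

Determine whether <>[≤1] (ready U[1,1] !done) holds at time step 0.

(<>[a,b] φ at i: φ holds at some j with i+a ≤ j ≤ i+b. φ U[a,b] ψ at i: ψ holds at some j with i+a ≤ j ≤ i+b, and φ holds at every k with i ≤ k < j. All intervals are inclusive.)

Check (ready U[1,1] !done) at each j in [0,1]:
  j=0: fails
  j=1: holds
Found at j=1 → formula holds.

Yes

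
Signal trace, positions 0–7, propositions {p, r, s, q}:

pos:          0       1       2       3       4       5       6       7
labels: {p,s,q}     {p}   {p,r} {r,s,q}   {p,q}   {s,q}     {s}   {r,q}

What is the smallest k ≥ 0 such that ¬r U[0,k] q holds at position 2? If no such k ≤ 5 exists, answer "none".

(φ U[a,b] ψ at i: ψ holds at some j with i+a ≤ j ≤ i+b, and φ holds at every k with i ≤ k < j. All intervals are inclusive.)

Need earliest j ≥ 2 with q, and ¬r at every k in [2,j-1].
  j=2: rhs fails.
  j=3: rhs holds but lhs fails at k=2.
  j=4: rhs holds but lhs fails at k=2.
  j=5: rhs holds but lhs fails at k=2.
  j=6: rhs fails.
  j=7: rhs holds but lhs fails at k=2.
No witness within the range → none.

none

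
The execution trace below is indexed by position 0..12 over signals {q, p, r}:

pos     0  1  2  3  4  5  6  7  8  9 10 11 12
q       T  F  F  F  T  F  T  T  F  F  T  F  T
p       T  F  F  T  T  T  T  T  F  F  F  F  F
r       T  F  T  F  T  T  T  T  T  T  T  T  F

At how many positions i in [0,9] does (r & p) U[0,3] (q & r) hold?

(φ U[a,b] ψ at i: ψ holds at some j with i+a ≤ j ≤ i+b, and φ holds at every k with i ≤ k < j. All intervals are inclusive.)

Evaluate at each i in [0,9]:
  i=0: ✓ (rhs at j=0)
  i=1: ✗ (lhs fails at k=1 before rhs at j=4)
  i=2: ✗ (lhs fails at k=2 before rhs at j=4)
  i=3: ✗ (lhs fails at k=3 before rhs at j=4)
  i=4: ✓ (rhs at j=4)
  i=5: ✓ (rhs at j=6; lhs holds on [5,5])
  i=6: ✓ (rhs at j=6)
  i=7: ✓ (rhs at j=7)
  i=8: ✗ (lhs fails at k=8 before rhs at j=10)
  i=9: ✗ (lhs fails at k=9 before rhs at j=10)
Positions where it holds: {0, 4, 5, 6, 7} → 5.

5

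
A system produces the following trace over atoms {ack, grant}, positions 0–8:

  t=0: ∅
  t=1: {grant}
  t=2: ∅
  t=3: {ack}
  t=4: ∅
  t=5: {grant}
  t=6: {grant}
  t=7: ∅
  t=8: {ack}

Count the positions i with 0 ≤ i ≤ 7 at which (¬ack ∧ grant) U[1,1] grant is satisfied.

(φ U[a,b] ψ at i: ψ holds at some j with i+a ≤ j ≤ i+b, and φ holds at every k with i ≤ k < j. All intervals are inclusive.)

1

Evaluate at each i in [0,7]:
  i=0: ✗ (lhs fails at k=0 before rhs at j=1)
  i=1: ✗ (no rhs in [2,2])
  i=2: ✗ (no rhs in [3,3])
  i=3: ✗ (no rhs in [4,4])
  i=4: ✗ (lhs fails at k=4 before rhs at j=5)
  i=5: ✓ (rhs at j=6; lhs holds on [5,5])
  i=6: ✗ (no rhs in [7,7])
  i=7: ✗ (no rhs in [8,8])
Positions where it holds: {5} → 1.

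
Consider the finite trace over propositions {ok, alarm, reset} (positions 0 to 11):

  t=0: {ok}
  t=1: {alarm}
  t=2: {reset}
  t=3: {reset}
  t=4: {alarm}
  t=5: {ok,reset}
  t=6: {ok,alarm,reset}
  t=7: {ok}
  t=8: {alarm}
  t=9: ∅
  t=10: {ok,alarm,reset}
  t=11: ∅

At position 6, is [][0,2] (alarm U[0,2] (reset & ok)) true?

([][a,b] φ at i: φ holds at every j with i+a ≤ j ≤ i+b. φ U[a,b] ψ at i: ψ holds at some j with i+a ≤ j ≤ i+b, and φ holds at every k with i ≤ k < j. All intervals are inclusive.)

Check (alarm U[0,2] (reset & ok)) at every j in [6,8]:
  j=6: holds
  j=7: fails
  j=8: fails
Fails at j=7 → formula fails.

Does not hold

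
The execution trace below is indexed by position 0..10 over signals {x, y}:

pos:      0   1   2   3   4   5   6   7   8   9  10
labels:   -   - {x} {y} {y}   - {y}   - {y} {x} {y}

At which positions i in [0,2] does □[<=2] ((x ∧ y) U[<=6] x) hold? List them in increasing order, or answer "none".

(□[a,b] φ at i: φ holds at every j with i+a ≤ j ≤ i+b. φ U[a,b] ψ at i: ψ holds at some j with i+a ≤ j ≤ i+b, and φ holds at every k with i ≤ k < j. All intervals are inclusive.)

Evaluate at each i in [0,2]:
  i=0: ✗ (fails at j=0)
  i=1: ✗ (fails at j=1)
  i=2: ✗ (fails at j=3)

none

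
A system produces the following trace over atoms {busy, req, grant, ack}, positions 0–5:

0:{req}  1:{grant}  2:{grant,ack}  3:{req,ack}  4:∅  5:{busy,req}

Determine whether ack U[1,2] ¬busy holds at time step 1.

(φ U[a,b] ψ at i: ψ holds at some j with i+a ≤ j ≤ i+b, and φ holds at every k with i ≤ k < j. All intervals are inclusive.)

False

Need some j in [2,3] with ¬busy, and ack at every k in [1,j-1].
  j=2: ¬busy holds, but ack fails at k=1 → not this j.
  j=3: ¬busy holds, but ack fails at k=1 → not this j.
No j in the window works → until fails.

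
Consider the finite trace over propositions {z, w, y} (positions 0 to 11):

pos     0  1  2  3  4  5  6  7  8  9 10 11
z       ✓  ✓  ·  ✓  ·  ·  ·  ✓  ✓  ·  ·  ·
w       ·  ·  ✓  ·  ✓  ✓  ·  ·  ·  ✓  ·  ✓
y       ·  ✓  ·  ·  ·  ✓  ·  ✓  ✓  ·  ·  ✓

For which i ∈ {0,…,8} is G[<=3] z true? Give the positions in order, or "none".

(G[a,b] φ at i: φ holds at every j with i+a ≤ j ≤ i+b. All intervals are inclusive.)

none

Evaluate at each i in [0,8]:
  i=0: ✗ (fails at j=2)
  i=1: ✗ (fails at j=2)
  i=2: ✗ (fails at j=2)
  i=3: ✗ (fails at j=4)
  i=4: ✗ (fails at j=4)
  i=5: ✗ (fails at j=5)
  i=6: ✗ (fails at j=6)
  i=7: ✗ (fails at j=9)
  i=8: ✗ (fails at j=9)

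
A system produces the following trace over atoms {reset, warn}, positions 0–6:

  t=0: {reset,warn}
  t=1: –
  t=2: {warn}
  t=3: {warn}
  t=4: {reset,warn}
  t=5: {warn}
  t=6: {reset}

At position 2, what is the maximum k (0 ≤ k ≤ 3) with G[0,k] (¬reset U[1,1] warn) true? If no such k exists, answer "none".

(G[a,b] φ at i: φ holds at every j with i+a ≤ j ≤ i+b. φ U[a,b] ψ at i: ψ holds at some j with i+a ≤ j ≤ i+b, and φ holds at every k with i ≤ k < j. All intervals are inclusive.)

(¬reset U[1,1] warn) must hold from j=2 onward; find where it first fails.
  j=2: holds
  j=3: holds
  j=4: fails
Holds on [2,3], so largest k = 1.

1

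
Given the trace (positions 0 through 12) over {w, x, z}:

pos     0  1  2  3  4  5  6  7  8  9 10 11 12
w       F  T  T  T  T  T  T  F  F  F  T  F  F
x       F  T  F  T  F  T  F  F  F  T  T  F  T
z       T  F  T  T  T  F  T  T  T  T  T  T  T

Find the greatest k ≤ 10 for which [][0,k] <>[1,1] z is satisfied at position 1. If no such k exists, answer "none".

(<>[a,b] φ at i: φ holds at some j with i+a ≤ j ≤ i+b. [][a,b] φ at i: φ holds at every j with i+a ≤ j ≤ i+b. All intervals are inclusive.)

2

<>[1,1] z must hold from j=1 onward; find where it first fails.
  j=1: holds
  j=2: holds
  j=3: holds
  j=4: fails
Holds on [1,3], so largest k = 2.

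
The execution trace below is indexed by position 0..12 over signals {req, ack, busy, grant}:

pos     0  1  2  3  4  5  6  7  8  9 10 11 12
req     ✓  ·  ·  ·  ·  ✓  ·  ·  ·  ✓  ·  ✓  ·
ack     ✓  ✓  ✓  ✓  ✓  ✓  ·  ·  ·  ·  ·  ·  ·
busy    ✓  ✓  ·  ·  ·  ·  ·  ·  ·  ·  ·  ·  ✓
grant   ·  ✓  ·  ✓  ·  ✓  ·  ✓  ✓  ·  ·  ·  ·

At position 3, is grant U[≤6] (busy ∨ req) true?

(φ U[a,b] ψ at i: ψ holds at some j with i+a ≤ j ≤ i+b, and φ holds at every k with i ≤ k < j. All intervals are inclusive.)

No

Need some j in [3,9] with (busy ∨ req), and grant at every k in [3,j-1].
  j=3: (busy ∨ req) false.
  j=4: (busy ∨ req) false.
  j=5: (busy ∨ req) holds, but grant fails at k=4 → not this j.
  j=6: (busy ∨ req) false.
  j=7: (busy ∨ req) false.
  j=8: (busy ∨ req) false.
  j=9: (busy ∨ req) holds, but grant fails at k=4 → not this j.
No j in the window works → until fails.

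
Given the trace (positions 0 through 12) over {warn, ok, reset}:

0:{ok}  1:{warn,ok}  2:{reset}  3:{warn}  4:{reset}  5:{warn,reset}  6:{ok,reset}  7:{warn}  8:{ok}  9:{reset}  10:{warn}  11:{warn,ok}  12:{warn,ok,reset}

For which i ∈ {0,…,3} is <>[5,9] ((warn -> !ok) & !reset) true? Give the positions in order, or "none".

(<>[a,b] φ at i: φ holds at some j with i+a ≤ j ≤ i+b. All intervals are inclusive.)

0, 1, 2, 3

Evaluate at each i in [0,3]:
  i=0: ✓ (witness j=7)
  i=1: ✓ (witness j=7)
  i=2: ✓ (witness j=7)
  i=3: ✓ (witness j=8)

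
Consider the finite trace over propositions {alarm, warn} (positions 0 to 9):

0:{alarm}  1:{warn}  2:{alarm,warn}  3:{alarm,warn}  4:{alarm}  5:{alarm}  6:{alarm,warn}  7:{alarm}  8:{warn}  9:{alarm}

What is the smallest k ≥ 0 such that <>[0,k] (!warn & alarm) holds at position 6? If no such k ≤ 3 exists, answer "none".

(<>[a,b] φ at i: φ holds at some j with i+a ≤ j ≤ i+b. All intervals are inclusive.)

1

Scan j = 6,7,… for (!warn & alarm):
  j=6: fails
  j=7: holds
First hit at j=7, so smallest k = 7-6 = 1.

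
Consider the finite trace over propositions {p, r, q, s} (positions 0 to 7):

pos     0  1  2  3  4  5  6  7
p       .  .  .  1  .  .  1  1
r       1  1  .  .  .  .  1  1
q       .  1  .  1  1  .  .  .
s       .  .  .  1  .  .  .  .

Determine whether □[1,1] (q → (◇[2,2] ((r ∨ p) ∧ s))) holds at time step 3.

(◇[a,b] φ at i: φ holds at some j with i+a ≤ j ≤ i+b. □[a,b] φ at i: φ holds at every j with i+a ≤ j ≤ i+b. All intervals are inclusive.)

Check (q → (◇[2,2] ((r ∨ p) ∧ s))) at every j in [4,4]:
  j=4: antecedent true; consequent fails (none in [6,6]) → ✗
Fails at j=4 → formula fails.

False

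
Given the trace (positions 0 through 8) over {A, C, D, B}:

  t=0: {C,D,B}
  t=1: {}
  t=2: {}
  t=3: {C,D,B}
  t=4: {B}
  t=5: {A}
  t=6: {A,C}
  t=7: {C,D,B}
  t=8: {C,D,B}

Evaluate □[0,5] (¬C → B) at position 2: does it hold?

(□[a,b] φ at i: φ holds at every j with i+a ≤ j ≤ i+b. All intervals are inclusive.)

Check (¬C → B) at every j in [2,7]:
  j=2: antecedent true; consequent false → ✗
  j=3: antecedent false → ✓
  j=4: antecedent true; consequent true → ✓
  j=5: antecedent true; consequent false → ✗
  j=6: antecedent false → ✓
  j=7: antecedent false → ✓
Fails at j=2 → formula fails.

False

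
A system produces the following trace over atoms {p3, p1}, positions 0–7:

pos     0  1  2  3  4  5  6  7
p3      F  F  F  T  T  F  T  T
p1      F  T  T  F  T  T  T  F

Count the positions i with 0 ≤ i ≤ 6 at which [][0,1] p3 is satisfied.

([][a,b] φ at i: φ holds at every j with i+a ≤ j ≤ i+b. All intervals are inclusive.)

Evaluate at each i in [0,6]:
  i=0: ✗ (fails at j=0)
  i=1: ✗ (fails at j=1)
  i=2: ✗ (fails at j=2)
  i=3: ✓ (all of [3,4])
  i=4: ✗ (fails at j=5)
  i=5: ✗ (fails at j=5)
  i=6: ✓ (all of [6,7])
Positions where it holds: {3, 6} → 2.

2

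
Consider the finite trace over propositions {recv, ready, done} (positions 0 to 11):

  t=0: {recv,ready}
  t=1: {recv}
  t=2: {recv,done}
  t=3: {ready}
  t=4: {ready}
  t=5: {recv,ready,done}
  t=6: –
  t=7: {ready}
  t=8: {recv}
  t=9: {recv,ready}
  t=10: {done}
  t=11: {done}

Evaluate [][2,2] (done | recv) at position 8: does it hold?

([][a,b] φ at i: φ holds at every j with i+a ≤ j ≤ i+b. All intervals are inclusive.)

Holds

Check (done | recv) at every j in [10,10]:
  j=10: true
All positions satisfy it → formula holds.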